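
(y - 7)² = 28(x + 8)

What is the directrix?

x = -15

Vertex (-8, 7); 4p = 28 so p = 7. Opens right.
Directrix is the vertical line x = h − p = -8 − (7) = -15.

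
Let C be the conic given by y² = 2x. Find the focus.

(1/2, 0)

Vertex (0, 0); 4p = 2 so p = 1/2. Opens right.
Focus is p units from the vertex along the axis: (h + p, k).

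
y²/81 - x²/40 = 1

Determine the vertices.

(0, -9) and (0, 9)

Center (0, 0). The positive term is the y-term, so the transverse axis is vertical; a² = 81, b² = 40.
a = 9. Vertices at (h, k ± a).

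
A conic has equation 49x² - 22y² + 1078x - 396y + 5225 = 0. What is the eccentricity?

Rearranging, 49(x² + 22x) -22(y² + 18y) = -5225.
Completing the square gives 49(x + 11)² -22(y + 9)² = -5225 + 5929 - 1782 = -1078.
Divide through by -1078 to get (y + 9)²/49 - (x + 11)²/22 = 1.
Hyperbola, center (-11, -9), transverse axis vertical; a² = 49, b² = 22.
c² = a² + b² = 71, so c = √71.
e = c/a = √71/7.

e = √71/7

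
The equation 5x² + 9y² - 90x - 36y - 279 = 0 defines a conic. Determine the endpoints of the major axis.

Collect terms: 5(x² - 18x) + 9(y² - 4y) = 279
Complete the square: 5(x - 9)² + 9(y - 2)² = 279 + 405 + 36 = 720
Divide by 720: (x - 9)²/144 + (y - 2)²/80 = 1
Ellipse, center (9, 2), major axis horizontal; a² = 144, b² = 80.
a = 12. Vertices at (h ± a, k).

(-3, 2) and (21, 2)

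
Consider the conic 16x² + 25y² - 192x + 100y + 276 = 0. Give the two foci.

(3, -2) and (9, -2)

Group: 16(x² - 12x) + 25(y² + 4y) = -276
Complete the square: 16(x - 6)² + 25(y + 2)² = -276 + 576 + 100 = 400
Divide through by 400 to get (x - 6)²/25 + (y + 2)²/16 = 1.
Ellipse, center (6, -2), major axis horizontal; a² = 25, b² = 16.
c² = a² - b² = 25 - 16 = 9, so c = 3.
Foci lie on the horizontal axis through the center: (h ± c, k).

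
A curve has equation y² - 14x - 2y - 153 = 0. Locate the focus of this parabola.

Only y is squared. Complete the square in y: (y - 1)² = 14(x + 11).
Vertex (-11, 1); 4p = 14 so p = 7/2. Opens right.
Focus is p units from the vertex along the axis: (h + p, k).

(-15/2, 1)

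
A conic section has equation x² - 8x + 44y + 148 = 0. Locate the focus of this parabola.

Only x is squared. Complete the square in x: (x - 4)² = -44(y + 3).
Vertex (4, -3); 4p = -44 so p = -11. Opens down.
Focus is p units from the vertex along the axis: (h, k + p).

(4, -14)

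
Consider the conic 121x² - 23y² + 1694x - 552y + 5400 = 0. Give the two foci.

Group: 121(x² + 14x) -23(y² + 24y) = -5400
Completing the square gives 121(x + 7)² -23(y + 12)² = -5400 + 5929 - 3312 = -2783.
Dividing both sides by -2783: (y + 12)²/121 - (x + 7)²/23 = 1
Hyperbola, center (-7, -12), transverse axis vertical; a² = 121, b² = 23.
c² = a² + b² = 121 + 23 = 144, so c = 12.
Foci lie on the vertical axis through the center: (h, k ± c).

(-7, -24) and (-7, 0)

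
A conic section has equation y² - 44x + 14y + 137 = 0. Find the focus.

(13, -7)

Only y is squared. Complete the square in y: (y + 7)² = 44(x - 2).
Vertex (2, -7); 4p = 44 so p = 11. Opens right.
Focus is p units from the vertex along the axis: (h + p, k).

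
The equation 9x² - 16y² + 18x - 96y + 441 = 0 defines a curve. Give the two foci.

Rearranging, 9(x² + 2x) -16(y² + 6y) = -441.
9(x + 1)² -16(y + 3)² = -441 + 9 - 144 = -576
Dividing both sides by -576: (y + 3)²/36 - (x + 1)²/64 = 1
Hyperbola, center (-1, -3), transverse axis vertical; a² = 36, b² = 64.
c² = a² + b² = 36 + 64 = 100, so c = 10.
Foci lie on the vertical axis through the center: (h, k ± c).

(-1, -13) and (-1, 7)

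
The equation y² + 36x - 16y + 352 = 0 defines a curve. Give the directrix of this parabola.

Only y is squared. Complete the square in y: (y - 8)² = -36(x + 8).
Vertex (-8, 8); 4p = -36 so p = -9. Opens left.
Directrix is the vertical line x = h − p = -8 − (-9) = 1.

x = 1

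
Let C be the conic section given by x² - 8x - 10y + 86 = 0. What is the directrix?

y = 9/2

Only x is squared. Complete the square in x: (x - 4)² = 10(y - 7).
Vertex (4, 7); 4p = 10 so p = 5/2. Opens up.
Directrix is the horizontal line y = k − p = 7 − (5/2) = 9/2.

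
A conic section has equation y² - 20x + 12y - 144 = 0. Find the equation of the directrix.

Only y is squared. Complete the square in y: (y + 6)² = 20(x + 9).
Vertex (-9, -6); 4p = 20 so p = 5. Opens right.
Directrix is the vertical line x = h − p = -9 − (5) = -14.

x = -14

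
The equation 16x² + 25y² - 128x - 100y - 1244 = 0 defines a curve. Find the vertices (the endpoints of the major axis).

(-6, 2) and (14, 2)

Collect terms: 16(x² - 8x) + 25(y² - 4y) = 1244
Complete the square in x and y: 16(x - 4)² + 25(y - 2)² = 1244 + 256 + 100 = 1600
Divide through by 1600 to get (x - 4)²/100 + (y - 2)²/64 = 1.
Ellipse, center (4, 2), major axis horizontal; a² = 100, b² = 64.
a = 10. Vertices at (h ± a, k).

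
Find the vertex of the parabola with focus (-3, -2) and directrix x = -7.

(-5, -2)

The vertex is the midpoint between the focus and the directrix along the axis of symmetry.
Axis is horizontal (directrix is vertical). Vertex x-coordinate = (-3 + (-7))/2 = -5; y-coordinate = -2.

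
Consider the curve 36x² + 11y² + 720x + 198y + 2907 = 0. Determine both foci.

(-10, -19) and (-10, 1)

Group the x- and y-terms: 36(x² + 20x) + 11(y² + 18y) = -2907
Complete the square: 36(x + 10)² + 11(y + 9)² = -2907 + 3600 + 891 = 1584
Divide through by 1584 to get (x + 10)²/44 + (y + 9)²/144 = 1.
Ellipse, center (-10, -9), major axis vertical; a² = 144, b² = 44.
c² = a² - b² = 144 - 44 = 100, so c = 10.
Foci lie on the vertical axis through the center: (h, k ± c).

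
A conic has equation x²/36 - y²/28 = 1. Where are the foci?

Center (0, 0). The positive term is the x-term, so the transverse axis is horizontal; a² = 36, b² = 28.
c² = a² + b² = 36 + 28 = 64, so c = 8.
Foci lie on the horizontal axis through the center: (h ± c, k).

(-8, 0) and (8, 0)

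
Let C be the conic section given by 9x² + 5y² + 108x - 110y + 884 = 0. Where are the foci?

Group: 9(x² + 12x) + 5(y² - 22y) = -884
Complete the square: 9(x + 6)² + 5(y - 11)² = -884 + 324 + 605 = 45
Dividing both sides by 45: (x + 6)²/5 + (y - 11)²/9 = 1
Ellipse, center (-6, 11), major axis vertical; a² = 9, b² = 5.
c² = a² - b² = 9 - 5 = 4, so c = 2.
Foci lie on the vertical axis through the center: (h, k ± c).

(-6, 9) and (-6, 13)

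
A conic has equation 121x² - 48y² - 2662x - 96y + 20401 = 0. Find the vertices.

(11, -12) and (11, 10)

Collect terms: 121(x² - 22x) -48(y² + 2y) = -20401
Completing the square gives 121(x - 11)² -48(y + 1)² = -20401 + 14641 - 48 = -5808.
Divide through by -5808 to get (y + 1)²/121 - (x - 11)²/48 = 1.
Hyperbola, center (11, -1), transverse axis vertical; a² = 121, b² = 48.
a = 11. Vertices at (h, k ± a).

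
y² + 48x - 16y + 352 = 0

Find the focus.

(-18, 8)

Only y is squared. Complete the square in y: (y - 8)² = -48(x + 6).
Vertex (-6, 8); 4p = -48 so p = -12. Opens left.
Focus is p units from the vertex along the axis: (h + p, k).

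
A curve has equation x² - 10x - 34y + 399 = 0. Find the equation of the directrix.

y = 5/2

Only x is squared. Complete the square in x: (x - 5)² = 34(y - 11).
Vertex (5, 11); 4p = 34 so p = 17/2. Opens up.
Directrix is the horizontal line y = k − p = 11 − (17/2) = 5/2.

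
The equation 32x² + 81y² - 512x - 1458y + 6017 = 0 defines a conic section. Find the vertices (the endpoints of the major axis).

(-1, 9) and (17, 9)

Collect terms: 32(x² - 16x) + 81(y² - 18y) = -6017
Completing the square gives 32(x - 8)² + 81(y - 9)² = -6017 + 2048 + 6561 = 2592.
Divide through by 2592 to get (x - 8)²/81 + (y - 9)²/32 = 1.
Ellipse, center (8, 9), major axis horizontal; a² = 81, b² = 32.
a = 9. Vertices at (h ± a, k).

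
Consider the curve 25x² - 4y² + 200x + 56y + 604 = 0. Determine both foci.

(-4, 7 - 2√29) and (-4, 7 + 2√29)

25(x² + 8x) -4(y² - 14y) = -604
Completing the square gives 25(x + 4)² -4(y - 7)² = -604 + 400 - 196 = -400.
Divide by -400: (y - 7)²/100 - (x + 4)²/16 = 1
Hyperbola, center (-4, 7), transverse axis vertical; a² = 100, b² = 16.
c² = a² + b² = 100 + 16 = 116, so c = 2√29.
Foci lie on the vertical axis through the center: (h, k ± c).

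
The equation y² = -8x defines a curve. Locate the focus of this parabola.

Vertex (0, 0); 4p = -8 so p = -2. Opens left.
Focus is p units from the vertex along the axis: (h + p, k).

(-2, 0)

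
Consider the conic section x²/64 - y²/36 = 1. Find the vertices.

Center (0, 0). The positive term is the x-term, so the transverse axis is horizontal; a² = 64, b² = 36.
a = 8. Vertices at (h ± a, k).

(-8, 0) and (8, 0)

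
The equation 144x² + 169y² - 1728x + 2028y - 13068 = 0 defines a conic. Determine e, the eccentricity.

e = 5/13

Rearranging, 144(x² - 12x) + 169(y² + 12y) = 13068.
Complete the square: 144(x - 6)² + 169(y + 6)² = 13068 + 5184 + 6084 = 24336
Divide by 24336: (x - 6)²/169 + (y + 6)²/144 = 1
Ellipse, center (6, -6), major axis horizontal; a² = 169, b² = 144.
c² = a² - b² = 25, so c = 5.
e = c/a = 5/13.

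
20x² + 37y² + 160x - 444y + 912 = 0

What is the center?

(-4, 6)

20(x² + 8x) + 37(y² - 12y) = -912
20(x + 4)² + 37(y - 6)² = -912 + 320 + 1332 = 740
Divide through by 740 to get (x + 4)²/37 + (y - 6)²/20 = 1.
Ellipse with center (-4, 6).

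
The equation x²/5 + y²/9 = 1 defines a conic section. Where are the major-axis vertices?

Center (0, 0). The larger denominator 9 sits under the y-term, so the major axis is vertical; a² = 9, b² = 5.
a = 3. Vertices at (h, k ± a).

(0, -3) and (0, 3)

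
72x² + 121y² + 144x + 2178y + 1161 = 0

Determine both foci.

(-8, -9) and (6, -9)

Group the x- and y-terms: 72(x² + 2x) + 121(y² + 18y) = -1161
Complete the square: 72(x + 1)² + 121(y + 9)² = -1161 + 72 + 9801 = 8712
Divide by 8712: (x + 1)²/121 + (y + 9)²/72 = 1
Ellipse, center (-1, -9), major axis horizontal; a² = 121, b² = 72.
c² = a² - b² = 121 - 72 = 49, so c = 7.
Foci lie on the horizontal axis through the center: (h ± c, k).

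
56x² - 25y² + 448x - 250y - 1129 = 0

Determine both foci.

(-13, -5) and (5, -5)

Group the x- and y-terms: 56(x² + 8x) -25(y² + 10y) = 1129
Complete the square: 56(x + 4)² -25(y + 5)² = 1129 + 896 - 625 = 1400
Dividing both sides by 1400: (x + 4)²/25 - (y + 5)²/56 = 1
Hyperbola, center (-4, -5), transverse axis horizontal; a² = 25, b² = 56.
c² = a² + b² = 25 + 56 = 81, so c = 9.
Foci lie on the horizontal axis through the center: (h ± c, k).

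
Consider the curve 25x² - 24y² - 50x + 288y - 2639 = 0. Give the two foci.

(1 - 7√3, 6) and (1 + 7√3, 6)

25(x² - 2x) -24(y² - 12y) = 2639
Complete the square: 25(x - 1)² -24(y - 6)² = 2639 + 25 - 864 = 1800
Dividing both sides by 1800: (x - 1)²/72 - (y - 6)²/75 = 1
Hyperbola, center (1, 6), transverse axis horizontal; a² = 72, b² = 75.
c² = a² + b² = 72 + 75 = 147, so c = 7√3.
Foci lie on the horizontal axis through the center: (h ± c, k).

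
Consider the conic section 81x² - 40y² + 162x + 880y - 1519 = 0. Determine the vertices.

(-1, 2) and (-1, 20)

Group: 81(x² + 2x) -40(y² - 22y) = 1519
Completing the square gives 81(x + 1)² -40(y - 11)² = 1519 + 81 - 4840 = -3240.
Divide through by -3240 to get (y - 11)²/81 - (x + 1)²/40 = 1.
Hyperbola, center (-1, 11), transverse axis vertical; a² = 81, b² = 40.
a = 9. Vertices at (h, k ± a).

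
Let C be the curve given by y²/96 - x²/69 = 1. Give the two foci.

(0, 0 - √165) and (0, 0 + √165)

Center (0, 0). The positive term is the y-term, so the transverse axis is vertical; a² = 96, b² = 69.
c² = a² + b² = 96 + 69 = 165, so c = √165.
Foci lie on the vertical axis through the center: (h, k ± c).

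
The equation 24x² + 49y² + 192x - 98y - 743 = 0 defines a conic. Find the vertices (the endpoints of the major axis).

(-11, 1) and (3, 1)

24(x² + 8x) + 49(y² - 2y) = 743
Complete the square in x and y: 24(x + 4)² + 49(y - 1)² = 743 + 384 + 49 = 1176
Dividing both sides by 1176: (x + 4)²/49 + (y - 1)²/24 = 1
Ellipse, center (-4, 1), major axis horizontal; a² = 49, b² = 24.
a = 7. Vertices at (h ± a, k).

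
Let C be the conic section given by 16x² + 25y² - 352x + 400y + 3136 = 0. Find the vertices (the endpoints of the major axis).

Group: 16(x² - 22x) + 25(y² + 16y) = -3136
16(x - 11)² + 25(y + 8)² = -3136 + 1936 + 1600 = 400
Divide by 400: (x - 11)²/25 + (y + 8)²/16 = 1
Ellipse, center (11, -8), major axis horizontal; a² = 25, b² = 16.
a = 5. Vertices at (h ± a, k).

(6, -8) and (16, -8)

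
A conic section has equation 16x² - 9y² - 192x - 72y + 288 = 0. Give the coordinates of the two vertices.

Rearranging, 16(x² - 12x) -9(y² + 8y) = -288.
Complete the square: 16(x - 6)² -9(y + 4)² = -288 + 576 - 144 = 144
Divide by 144: (x - 6)²/9 - (y + 4)²/16 = 1
Hyperbola, center (6, -4), transverse axis horizontal; a² = 9, b² = 16.
a = 3. Vertices at (h ± a, k).

(3, -4) and (9, -4)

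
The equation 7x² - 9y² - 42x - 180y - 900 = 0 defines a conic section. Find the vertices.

Collect terms: 7(x² - 6x) -9(y² + 20y) = 900
Complete the square: 7(x - 3)² -9(y + 10)² = 900 + 63 - 900 = 63
Divide by 63: (x - 3)²/9 - (y + 10)²/7 = 1
Hyperbola, center (3, -10), transverse axis horizontal; a² = 9, b² = 7.
a = 3. Vertices at (h ± a, k).

(0, -10) and (6, -10)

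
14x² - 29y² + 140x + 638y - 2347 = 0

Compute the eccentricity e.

Collect terms: 14(x² + 10x) -29(y² - 22y) = 2347
Complete the square in x and y: 14(x + 5)² -29(y - 11)² = 2347 + 350 - 3509 = -812
Divide through by -812 to get (y - 11)²/28 - (x + 5)²/58 = 1.
Hyperbola, center (-5, 11), transverse axis vertical; a² = 28, b² = 58.
c² = a² + b² = 86, so c = √86.
e = c/a = √86/2√7 = √602/14.

e = √602/14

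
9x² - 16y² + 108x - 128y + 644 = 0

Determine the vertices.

9(x² + 12x) -16(y² + 8y) = -644
9(x + 6)² -16(y + 4)² = -644 + 324 - 256 = -576
Divide through by -576 to get (y + 4)²/36 - (x + 6)²/64 = 1.
Hyperbola, center (-6, -4), transverse axis vertical; a² = 36, b² = 64.
a = 6. Vertices at (h, k ± a).

(-6, -10) and (-6, 2)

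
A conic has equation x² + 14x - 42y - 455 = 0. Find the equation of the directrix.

Only x is squared. Complete the square in x: (x + 7)² = 42(y + 12).
Vertex (-7, -12); 4p = 42 so p = 21/2. Opens up.
Directrix is the horizontal line y = k − p = -12 − (21/2) = -45/2.

y = -45/2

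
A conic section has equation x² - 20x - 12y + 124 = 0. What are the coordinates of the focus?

Only x is squared. Complete the square in x: (x - 10)² = 12(y - 2).
Vertex (10, 2); 4p = 12 so p = 3. Opens up.
Focus is p units from the vertex along the axis: (h, k + p).

(10, 5)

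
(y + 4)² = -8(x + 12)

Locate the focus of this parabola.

Vertex (-12, -4); 4p = -8 so p = -2. Opens left.
Focus is p units from the vertex along the axis: (h + p, k).

(-14, -4)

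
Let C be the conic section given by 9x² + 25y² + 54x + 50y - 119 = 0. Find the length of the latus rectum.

18/5

Group the x- and y-terms: 9(x² + 6x) + 25(y² + 2y) = 119
9(x + 3)² + 25(y + 1)² = 119 + 81 + 25 = 225
Divide by 225: (x + 3)²/25 + (y + 1)²/9 = 1
Ellipse, center (-3, -1), major axis horizontal; a² = 25, b² = 9.
Latus rectum length = 2b²/a = 2·9/5 = 18/5.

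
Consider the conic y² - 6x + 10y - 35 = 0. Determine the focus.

Only y is squared. Complete the square in y: (y + 5)² = 6(x + 10).
Vertex (-10, -5); 4p = 6 so p = 3/2. Opens right.
Focus is p units from the vertex along the axis: (h + p, k).

(-17/2, -5)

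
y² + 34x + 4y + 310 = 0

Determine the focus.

(-35/2, -2)

Only y is squared. Complete the square in y: (y + 2)² = -34(x + 9).
Vertex (-9, -2); 4p = -34 so p = -17/2. Opens left.
Focus is p units from the vertex along the axis: (h + p, k).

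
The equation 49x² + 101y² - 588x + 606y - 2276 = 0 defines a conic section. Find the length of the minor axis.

14

49(x² - 12x) + 101(y² + 6y) = 2276
49(x - 6)² + 101(y + 3)² = 2276 + 1764 + 909 = 4949
Dividing both sides by 4949: (x - 6)²/101 + (y + 3)²/49 = 1
Ellipse, center (6, -3), major axis horizontal; a² = 101, b² = 49.
b² = 49 so b = 7; the minor axis has length 2b = 14.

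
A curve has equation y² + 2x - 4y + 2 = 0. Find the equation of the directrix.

x = 3/2

Only y is squared. Complete the square in y: (y - 2)² = -2(x - 1).
Vertex (1, 2); 4p = -2 so p = -1/2. Opens left.
Directrix is the vertical line x = h − p = 1 − (-1/2) = 3/2.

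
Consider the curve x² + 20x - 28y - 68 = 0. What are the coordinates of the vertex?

(-10, -6)

Only x is squared. Complete the square in x: (x + 10)² = 28(y + 6).
Vertex (-10, -6); 4p = 28 so p = 7. Opens up.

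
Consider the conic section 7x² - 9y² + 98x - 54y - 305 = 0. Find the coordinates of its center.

Group the x- and y-terms: 7(x² + 14x) -9(y² + 6y) = 305
7(x + 7)² -9(y + 3)² = 305 + 343 - 81 = 567
Divide through by 567 to get (x + 7)²/81 - (y + 3)²/63 = 1.
Hyperbola with center (-7, -3).

(-7, -3)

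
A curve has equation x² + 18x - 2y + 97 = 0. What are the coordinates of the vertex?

Only x is squared. Complete the square in x: (x + 9)² = 2(y - 8).
Vertex (-9, 8); 4p = 2 so p = 1/2. Opens up.

(-9, 8)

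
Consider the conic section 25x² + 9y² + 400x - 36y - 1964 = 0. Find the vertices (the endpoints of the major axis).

(-8, -18) and (-8, 22)

25(x² + 16x) + 9(y² - 4y) = 1964
25(x + 8)² + 9(y - 2)² = 1964 + 1600 + 36 = 3600
Divide by 3600: (x + 8)²/144 + (y - 2)²/400 = 1
Ellipse, center (-8, 2), major axis vertical; a² = 400, b² = 144.
a = 20. Vertices at (h, k ± a).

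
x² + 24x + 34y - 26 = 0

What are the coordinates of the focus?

Only x is squared. Complete the square in x: (x + 12)² = -34(y - 5).
Vertex (-12, 5); 4p = -34 so p = -17/2. Opens down.
Focus is p units from the vertex along the axis: (h, k + p).

(-12, -7/2)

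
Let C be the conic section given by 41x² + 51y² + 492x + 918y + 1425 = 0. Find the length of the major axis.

2√102

Group the x- and y-terms: 41(x² + 12x) + 51(y² + 18y) = -1425
Complete the square in x and y: 41(x + 6)² + 51(y + 9)² = -1425 + 1476 + 4131 = 4182
Divide through by 4182 to get (x + 6)²/102 + (y + 9)²/82 = 1.
Ellipse, center (-6, -9), major axis horizontal; a² = 102, b² = 82.
a² = 102 so a = √102; the major axis has length 2a = 2√102.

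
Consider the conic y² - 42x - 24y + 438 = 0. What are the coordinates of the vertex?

(7, 12)

Only y is squared. Complete the square in y: (y - 12)² = 42(x - 7).
Vertex (7, 12); 4p = 42 so p = 21/2. Opens right.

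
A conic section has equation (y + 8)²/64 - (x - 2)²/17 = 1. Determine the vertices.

(2, -16) and (2, 0)

Center (2, -8). The positive term is the y-term, so the transverse axis is vertical; a² = 64, b² = 17.
a = 8. Vertices at (h, k ± a).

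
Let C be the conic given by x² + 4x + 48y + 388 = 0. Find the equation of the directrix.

y = 4

Only x is squared. Complete the square in x: (x + 2)² = -48(y + 8).
Vertex (-2, -8); 4p = -48 so p = -12. Opens down.
Directrix is the horizontal line y = k − p = -8 − (-12) = 4.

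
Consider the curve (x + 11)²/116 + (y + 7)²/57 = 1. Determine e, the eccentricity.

e = √1711/58

Center (-11, -7). The larger denominator 116 sits under the x-term, so the major axis is horizontal; a² = 116, b² = 57.
c² = a² - b² = 59, so c = √59.
e = c/a = √59/2√29 = √1711/58.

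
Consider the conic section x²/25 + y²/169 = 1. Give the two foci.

Center (0, 0). The larger denominator 169 sits under the y-term, so the major axis is vertical; a² = 169, b² = 25.
c² = a² - b² = 169 - 25 = 144, so c = 12.
Foci lie on the vertical axis through the center: (h, k ± c).

(0, -12) and (0, 12)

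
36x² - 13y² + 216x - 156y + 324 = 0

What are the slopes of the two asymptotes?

Group: 36(x² + 6x) -13(y² + 12y) = -324
Complete the square: 36(x + 3)² -13(y + 6)² = -324 + 324 - 468 = -468
Dividing both sides by -468: (y + 6)²/36 - (x + 3)²/13 = 1
Hyperbola, center (-3, -6), transverse axis vertical; a² = 36, b² = 13.
For a vertical hyperbola the asymptotes have slope ±a/b.
Here that is ±6/√13 = ±6√13/13.

6√13/13 and -6√13/13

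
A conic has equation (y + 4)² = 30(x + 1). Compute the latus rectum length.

Vertex (-1, -4); 4p = 30 so p = 15/2. Opens right.
Latus rectum length = |4p| = 30.

30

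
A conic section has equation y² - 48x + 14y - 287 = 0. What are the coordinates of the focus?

(5, -7)

Only y is squared. Complete the square in y: (y + 7)² = 48(x + 7).
Vertex (-7, -7); 4p = 48 so p = 12. Opens right.
Focus is p units from the vertex along the axis: (h + p, k).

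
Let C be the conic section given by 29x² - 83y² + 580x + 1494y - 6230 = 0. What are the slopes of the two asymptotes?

√2407/83 and -√2407/83

Rearranging, 29(x² + 20x) -83(y² - 18y) = 6230.
29(x + 10)² -83(y - 9)² = 6230 + 2900 - 6723 = 2407
Dividing both sides by 2407: (x + 10)²/83 - (y - 9)²/29 = 1
Hyperbola, center (-10, 9), transverse axis horizontal; a² = 83, b² = 29.
For a horizontal hyperbola the asymptotes have slope ±b/a.
Here that is ±√29/√83 = ±√2407/83.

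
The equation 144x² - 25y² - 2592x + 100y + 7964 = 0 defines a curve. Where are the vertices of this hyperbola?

Group the x- and y-terms: 144(x² - 18x) -25(y² - 4y) = -7964
Complete the square in x and y: 144(x - 9)² -25(y - 2)² = -7964 + 11664 - 100 = 3600
Divide by 3600: (x - 9)²/25 - (y - 2)²/144 = 1
Hyperbola, center (9, 2), transverse axis horizontal; a² = 25, b² = 144.
a = 5. Vertices at (h ± a, k).

(4, 2) and (14, 2)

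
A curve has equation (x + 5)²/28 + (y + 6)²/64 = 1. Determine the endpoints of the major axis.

(-5, -14) and (-5, 2)

Center (-5, -6). The larger denominator 64 sits under the y-term, so the major axis is vertical; a² = 64, b² = 28.
a = 8. Vertices at (h, k ± a).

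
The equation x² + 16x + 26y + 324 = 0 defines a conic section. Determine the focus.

Only x is squared. Complete the square in x: (x + 8)² = -26(y + 10).
Vertex (-8, -10); 4p = -26 so p = -13/2. Opens down.
Focus is p units from the vertex along the axis: (h, k + p).

(-8, -33/2)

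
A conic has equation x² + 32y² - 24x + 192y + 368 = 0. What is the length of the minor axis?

2√2

Collect terms: (x² - 24x) + 32(y² + 6y) = -368
Complete the square: (x - 12)² + 32(y + 3)² = -368 + 144 + 288 = 64
Divide by 64: (x - 12)²/64 + (y + 3)²/2 = 1
Ellipse, center (12, -3), major axis horizontal; a² = 64, b² = 2.
b² = 2 so b = √2; the minor axis has length 2b = 2√2.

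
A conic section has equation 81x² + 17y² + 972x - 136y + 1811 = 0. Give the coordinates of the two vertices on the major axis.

Rearranging, 81(x² + 12x) + 17(y² - 8y) = -1811.
Complete the square: 81(x + 6)² + 17(y - 4)² = -1811 + 2916 + 272 = 1377
Divide through by 1377 to get (x + 6)²/17 + (y - 4)²/81 = 1.
Ellipse, center (-6, 4), major axis vertical; a² = 81, b² = 17.
a = 9. Vertices at (h, k ± a).

(-6, -5) and (-6, 13)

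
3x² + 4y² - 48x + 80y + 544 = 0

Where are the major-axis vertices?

(4, -10) and (12, -10)

Group: 3(x² - 16x) + 4(y² + 20y) = -544
Completing the square gives 3(x - 8)² + 4(y + 10)² = -544 + 192 + 400 = 48.
Divide through by 48 to get (x - 8)²/16 + (y + 10)²/12 = 1.
Ellipse, center (8, -10), major axis horizontal; a² = 16, b² = 12.
a = 4. Vertices at (h ± a, k).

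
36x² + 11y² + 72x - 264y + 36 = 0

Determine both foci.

Group the x- and y-terms: 36(x² + 2x) + 11(y² - 24y) = -36
36(x + 1)² + 11(y - 12)² = -36 + 36 + 1584 = 1584
Divide by 1584: (x + 1)²/44 + (y - 12)²/144 = 1
Ellipse, center (-1, 12), major axis vertical; a² = 144, b² = 44.
c² = a² - b² = 144 - 44 = 100, so c = 10.
Foci lie on the vertical axis through the center: (h, k ± c).

(-1, 2) and (-1, 22)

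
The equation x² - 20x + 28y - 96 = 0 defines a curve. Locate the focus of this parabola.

(10, 0)

Only x is squared. Complete the square in x: (x - 10)² = -28(y - 7).
Vertex (10, 7); 4p = -28 so p = -7. Opens down.
Focus is p units from the vertex along the axis: (h, k + p).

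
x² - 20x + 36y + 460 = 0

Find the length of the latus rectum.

Only x is squared. Complete the square in x: (x - 10)² = -36(y + 10).
Vertex (10, -10); 4p = -36 so p = -9. Opens down.
Latus rectum length = |4p| = 36.

36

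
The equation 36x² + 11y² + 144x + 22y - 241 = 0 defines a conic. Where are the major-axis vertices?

(-2, -7) and (-2, 5)

36(x² + 4x) + 11(y² + 2y) = 241
Complete the square: 36(x + 2)² + 11(y + 1)² = 241 + 144 + 11 = 396
Divide through by 396 to get (x + 2)²/11 + (y + 1)²/36 = 1.
Ellipse, center (-2, -1), major axis vertical; a² = 36, b² = 11.
a = 6. Vertices at (h, k ± a).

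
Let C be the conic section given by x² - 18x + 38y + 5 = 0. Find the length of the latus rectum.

Only x is squared. Complete the square in x: (x - 9)² = -38(y - 2).
Vertex (9, 2); 4p = -38 so p = -19/2. Opens down.
Latus rectum length = |4p| = 38.

38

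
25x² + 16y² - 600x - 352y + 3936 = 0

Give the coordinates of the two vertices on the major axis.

(12, 1) and (12, 21)

Rearranging, 25(x² - 24x) + 16(y² - 22y) = -3936.
Complete the square: 25(x - 12)² + 16(y - 11)² = -3936 + 3600 + 1936 = 1600
Divide through by 1600 to get (x - 12)²/64 + (y - 11)²/100 = 1.
Ellipse, center (12, 11), major axis vertical; a² = 100, b² = 64.
a = 10. Vertices at (h, k ± a).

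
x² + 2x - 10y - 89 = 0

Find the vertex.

(-1, -9)

Only x is squared. Complete the square in x: (x + 1)² = 10(y + 9).
Vertex (-1, -9); 4p = 10 so p = 5/2. Opens up.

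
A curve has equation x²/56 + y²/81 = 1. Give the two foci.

(0, -5) and (0, 5)

Center (0, 0). The larger denominator 81 sits under the y-term, so the major axis is vertical; a² = 81, b² = 56.
c² = a² - b² = 81 - 56 = 25, so c = 5.
Foci lie on the vertical axis through the center: (h, k ± c).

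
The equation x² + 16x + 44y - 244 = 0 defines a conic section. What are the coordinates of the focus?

(-8, -4)

Only x is squared. Complete the square in x: (x + 8)² = -44(y - 7).
Vertex (-8, 7); 4p = -44 so p = -11. Opens down.
Focus is p units from the vertex along the axis: (h, k + p).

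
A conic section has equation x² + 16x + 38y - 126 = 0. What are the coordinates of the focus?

Only x is squared. Complete the square in x: (x + 8)² = -38(y - 5).
Vertex (-8, 5); 4p = -38 so p = -19/2. Opens down.
Focus is p units from the vertex along the axis: (h, k + p).

(-8, -9/2)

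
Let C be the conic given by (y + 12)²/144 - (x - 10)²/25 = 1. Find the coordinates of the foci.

Center (10, -12). The positive term is the y-term, so the transverse axis is vertical; a² = 144, b² = 25.
c² = a² + b² = 144 + 25 = 169, so c = 13.
Foci lie on the vertical axis through the center: (h, k ± c).

(10, -25) and (10, 1)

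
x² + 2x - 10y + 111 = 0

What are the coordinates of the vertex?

Only x is squared. Complete the square in x: (x + 1)² = 10(y - 11).
Vertex (-1, 11); 4p = 10 so p = 5/2. Opens up.

(-1, 11)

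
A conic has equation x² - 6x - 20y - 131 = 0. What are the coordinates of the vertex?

(3, -7)

Only x is squared. Complete the square in x: (x - 3)² = 20(y + 7).
Vertex (3, -7); 4p = 20 so p = 5. Opens up.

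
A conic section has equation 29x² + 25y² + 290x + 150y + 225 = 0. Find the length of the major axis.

2√29

Group: 29(x² + 10x) + 25(y² + 6y) = -225
Completing the square gives 29(x + 5)² + 25(y + 3)² = -225 + 725 + 225 = 725.
Dividing both sides by 725: (x + 5)²/25 + (y + 3)²/29 = 1
Ellipse, center (-5, -3), major axis vertical; a² = 29, b² = 25.
a² = 29 so a = √29; the major axis has length 2a = 2√29.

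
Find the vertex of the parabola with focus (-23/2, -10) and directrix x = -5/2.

The vertex is the midpoint between the focus and the directrix along the axis of symmetry.
Axis is horizontal (directrix is vertical). Vertex x-coordinate = (-23/2 + (-5/2))/2 = -7; y-coordinate = -10.

(-7, -10)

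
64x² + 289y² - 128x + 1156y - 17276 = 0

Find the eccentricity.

e = 15/17

Group the x- and y-terms: 64(x² - 2x) + 289(y² + 4y) = 17276
Complete the square: 64(x - 1)² + 289(y + 2)² = 17276 + 64 + 1156 = 18496
Divide through by 18496 to get (x - 1)²/289 + (y + 2)²/64 = 1.
Ellipse, center (1, -2), major axis horizontal; a² = 289, b² = 64.
c² = a² - b² = 225, so c = 15.
e = c/a = 15/17.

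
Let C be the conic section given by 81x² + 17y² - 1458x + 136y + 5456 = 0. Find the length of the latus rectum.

34/9

Collect terms: 81(x² - 18x) + 17(y² + 8y) = -5456
Completing the square gives 81(x - 9)² + 17(y + 4)² = -5456 + 6561 + 272 = 1377.
Divide through by 1377 to get (x - 9)²/17 + (y + 4)²/81 = 1.
Ellipse, center (9, -4), major axis vertical; a² = 81, b² = 17.
Latus rectum length = 2b²/a = 2·17/9 = 34/9.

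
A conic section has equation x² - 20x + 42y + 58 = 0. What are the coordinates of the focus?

(10, -19/2)

Only x is squared. Complete the square in x: (x - 10)² = -42(y - 1).
Vertex (10, 1); 4p = -42 so p = -21/2. Opens down.
Focus is p units from the vertex along the axis: (h, k + p).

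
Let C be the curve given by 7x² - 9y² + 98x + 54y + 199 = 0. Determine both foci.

(-11, 3) and (-3, 3)

Group the x- and y-terms: 7(x² + 14x) -9(y² - 6y) = -199
Completing the square gives 7(x + 7)² -9(y - 3)² = -199 + 343 - 81 = 63.
Divide by 63: (x + 7)²/9 - (y - 3)²/7 = 1
Hyperbola, center (-7, 3), transverse axis horizontal; a² = 9, b² = 7.
c² = a² + b² = 9 + 7 = 16, so c = 4.
Foci lie on the horizontal axis through the center: (h ± c, k).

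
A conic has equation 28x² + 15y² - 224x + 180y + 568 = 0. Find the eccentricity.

e = √91/14

28(x² - 8x) + 15(y² + 12y) = -568
Completing the square gives 28(x - 4)² + 15(y + 6)² = -568 + 448 + 540 = 420.
Dividing both sides by 420: (x - 4)²/15 + (y + 6)²/28 = 1
Ellipse, center (4, -6), major axis vertical; a² = 28, b² = 15.
c² = a² - b² = 13, so c = √13.
e = c/a = √13/2√7 = √91/14.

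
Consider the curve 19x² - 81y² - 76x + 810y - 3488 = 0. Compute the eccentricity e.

Group: 19(x² - 4x) -81(y² - 10y) = 3488
19(x - 2)² -81(y - 5)² = 3488 + 76 - 2025 = 1539
Divide through by 1539 to get (x - 2)²/81 - (y - 5)²/19 = 1.
Hyperbola, center (2, 5), transverse axis horizontal; a² = 81, b² = 19.
c² = a² + b² = 100, so c = 10.
e = c/a = 10/9.

e = 10/9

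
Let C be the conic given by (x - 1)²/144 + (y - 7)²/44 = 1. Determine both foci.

(-9, 7) and (11, 7)

Center (1, 7). The larger denominator 144 sits under the x-term, so the major axis is horizontal; a² = 144, b² = 44.
c² = a² - b² = 144 - 44 = 100, so c = 10.
Foci lie on the horizontal axis through the center: (h ± c, k).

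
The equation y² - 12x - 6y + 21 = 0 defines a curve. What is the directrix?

x = -2

Only y is squared. Complete the square in y: (y - 3)² = 12(x - 1).
Vertex (1, 3); 4p = 12 so p = 3. Opens right.
Directrix is the vertical line x = h − p = 1 − (3) = -2.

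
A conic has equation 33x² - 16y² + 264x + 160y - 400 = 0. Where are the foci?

Group the x- and y-terms: 33(x² + 8x) -16(y² - 10y) = 400
Complete the square: 33(x + 4)² -16(y - 5)² = 400 + 528 - 400 = 528
Divide through by 528 to get (x + 4)²/16 - (y - 5)²/33 = 1.
Hyperbola, center (-4, 5), transverse axis horizontal; a² = 16, b² = 33.
c² = a² + b² = 16 + 33 = 49, so c = 7.
Foci lie on the horizontal axis through the center: (h ± c, k).

(-11, 5) and (3, 5)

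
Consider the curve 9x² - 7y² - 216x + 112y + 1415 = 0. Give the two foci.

(12, -4) and (12, 20)

Group: 9(x² - 24x) -7(y² - 16y) = -1415
Completing the square gives 9(x - 12)² -7(y - 8)² = -1415 + 1296 - 448 = -567.
Dividing both sides by -567: (y - 8)²/81 - (x - 12)²/63 = 1
Hyperbola, center (12, 8), transverse axis vertical; a² = 81, b² = 63.
c² = a² + b² = 81 + 63 = 144, so c = 12.
Foci lie on the vertical axis through the center: (h, k ± c).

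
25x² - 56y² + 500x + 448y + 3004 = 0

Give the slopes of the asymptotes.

Group the x- and y-terms: 25(x² + 20x) -56(y² - 8y) = -3004
25(x + 10)² -56(y - 4)² = -3004 + 2500 - 896 = -1400
Divide through by -1400 to get (y - 4)²/25 - (x + 10)²/56 = 1.
Hyperbola, center (-10, 4), transverse axis vertical; a² = 25, b² = 56.
For a vertical hyperbola the asymptotes have slope ±a/b.
Here that is ±5/2√14 = ±5√14/28.

5√14/28 and -5√14/28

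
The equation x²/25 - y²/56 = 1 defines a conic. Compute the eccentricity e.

Center (0, 0). The positive term is the x-term, so the transverse axis is horizontal; a² = 25, b² = 56.
c² = a² + b² = 81, so c = 9.
e = c/a = 9/5.

e = 9/5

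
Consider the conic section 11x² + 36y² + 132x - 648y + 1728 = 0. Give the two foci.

Rearranging, 11(x² + 12x) + 36(y² - 18y) = -1728.
Complete the square: 11(x + 6)² + 36(y - 9)² = -1728 + 396 + 2916 = 1584
Divide through by 1584 to get (x + 6)²/144 + (y - 9)²/44 = 1.
Ellipse, center (-6, 9), major axis horizontal; a² = 144, b² = 44.
c² = a² - b² = 144 - 44 = 100, so c = 10.
Foci lie on the horizontal axis through the center: (h ± c, k).

(-16, 9) and (4, 9)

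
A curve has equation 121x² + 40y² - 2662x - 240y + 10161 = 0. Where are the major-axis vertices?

(11, -8) and (11, 14)

Collect terms: 121(x² - 22x) + 40(y² - 6y) = -10161
Complete the square: 121(x - 11)² + 40(y - 3)² = -10161 + 14641 + 360 = 4840
Divide by 4840: (x - 11)²/40 + (y - 3)²/121 = 1
Ellipse, center (11, 3), major axis vertical; a² = 121, b² = 40.
a = 11. Vertices at (h, k ± a).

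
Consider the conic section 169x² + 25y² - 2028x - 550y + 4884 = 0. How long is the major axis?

26

Rearranging, 169(x² - 12x) + 25(y² - 22y) = -4884.
Completing the square gives 169(x - 6)² + 25(y - 11)² = -4884 + 6084 + 3025 = 4225.
Divide by 4225: (x - 6)²/25 + (y - 11)²/169 = 1
Ellipse, center (6, 11), major axis vertical; a² = 169, b² = 25.
a² = 169 so a = 13; the major axis has length 2a = 26.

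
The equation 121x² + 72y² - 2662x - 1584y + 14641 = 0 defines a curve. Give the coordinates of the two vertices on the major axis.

Group the x- and y-terms: 121(x² - 22x) + 72(y² - 22y) = -14641
Complete the square: 121(x - 11)² + 72(y - 11)² = -14641 + 14641 + 8712 = 8712
Divide by 8712: (x - 11)²/72 + (y - 11)²/121 = 1
Ellipse, center (11, 11), major axis vertical; a² = 121, b² = 72.
a = 11. Vertices at (h, k ± a).

(11, 0) and (11, 22)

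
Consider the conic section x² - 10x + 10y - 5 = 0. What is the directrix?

Only x is squared. Complete the square in x: (x - 5)² = -10(y - 3).
Vertex (5, 3); 4p = -10 so p = -5/2. Opens down.
Directrix is the horizontal line y = k − p = 3 − (-5/2) = 11/2.

y = 11/2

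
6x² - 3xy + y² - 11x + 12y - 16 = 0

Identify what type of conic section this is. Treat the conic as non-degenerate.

A = 6, B = -3, C = 1.
Discriminant B² − 4AC = (-3)² − 4·6·1 = -15.
B² − 4AC < 0 ⇒ ellipse.

ellipse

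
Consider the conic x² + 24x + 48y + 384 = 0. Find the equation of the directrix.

Only x is squared. Complete the square in x: (x + 12)² = -48(y + 5).
Vertex (-12, -5); 4p = -48 so p = -12. Opens down.
Directrix is the horizontal line y = k − p = -5 − (-12) = 7.

y = 7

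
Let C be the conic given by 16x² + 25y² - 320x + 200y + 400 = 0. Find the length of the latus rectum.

Collect terms: 16(x² - 20x) + 25(y² + 8y) = -400
16(x - 10)² + 25(y + 4)² = -400 + 1600 + 400 = 1600
Divide by 1600: (x - 10)²/100 + (y + 4)²/64 = 1
Ellipse, center (10, -4), major axis horizontal; a² = 100, b² = 64.
Latus rectum length = 2b²/a = 2·64/10 = 64/5.

64/5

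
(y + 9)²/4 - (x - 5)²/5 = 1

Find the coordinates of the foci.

Center (5, -9). The positive term is the y-term, so the transverse axis is vertical; a² = 4, b² = 5.
c² = a² + b² = 4 + 5 = 9, so c = 3.
Foci lie on the vertical axis through the center: (h, k ± c).

(5, -12) and (5, -6)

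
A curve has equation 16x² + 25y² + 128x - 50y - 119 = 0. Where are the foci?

Collect terms: 16(x² + 8x) + 25(y² - 2y) = 119
Complete the square: 16(x + 4)² + 25(y - 1)² = 119 + 256 + 25 = 400
Dividing both sides by 400: (x + 4)²/25 + (y - 1)²/16 = 1
Ellipse, center (-4, 1), major axis horizontal; a² = 25, b² = 16.
c² = a² - b² = 25 - 16 = 9, so c = 3.
Foci lie on the horizontal axis through the center: (h ± c, k).

(-7, 1) and (-1, 1)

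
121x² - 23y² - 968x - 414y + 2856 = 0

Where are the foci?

(4, -21) and (4, 3)

Group: 121(x² - 8x) -23(y² + 18y) = -2856
Complete the square in x and y: 121(x - 4)² -23(y + 9)² = -2856 + 1936 - 1863 = -2783
Divide through by -2783 to get (y + 9)²/121 - (x - 4)²/23 = 1.
Hyperbola, center (4, -9), transverse axis vertical; a² = 121, b² = 23.
c² = a² + b² = 121 + 23 = 144, so c = 12.
Foci lie on the vertical axis through the center: (h, k ± c).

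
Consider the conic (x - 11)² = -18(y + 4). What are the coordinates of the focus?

Vertex (11, -4); 4p = -18 so p = -9/2. Opens down.
Focus is p units from the vertex along the axis: (h, k + p).

(11, -17/2)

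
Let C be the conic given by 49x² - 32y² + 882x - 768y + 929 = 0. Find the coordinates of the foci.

(-9, -21) and (-9, -3)

Collect terms: 49(x² + 18x) -32(y² + 24y) = -929
Completing the square gives 49(x + 9)² -32(y + 12)² = -929 + 3969 - 4608 = -1568.
Divide by -1568: (y + 12)²/49 - (x + 9)²/32 = 1
Hyperbola, center (-9, -12), transverse axis vertical; a² = 49, b² = 32.
c² = a² + b² = 49 + 32 = 81, so c = 9.
Foci lie on the vertical axis through the center: (h, k ± c).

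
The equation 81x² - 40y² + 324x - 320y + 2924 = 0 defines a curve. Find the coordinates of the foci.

81(x² + 4x) -40(y² + 8y) = -2924
81(x + 2)² -40(y + 4)² = -2924 + 324 - 640 = -3240
Divide through by -3240 to get (y + 4)²/81 - (x + 2)²/40 = 1.
Hyperbola, center (-2, -4), transverse axis vertical; a² = 81, b² = 40.
c² = a² + b² = 81 + 40 = 121, so c = 11.
Foci lie on the vertical axis through the center: (h, k ± c).

(-2, -15) and (-2, 7)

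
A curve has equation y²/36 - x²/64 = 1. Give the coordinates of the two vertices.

(0, -6) and (0, 6)

Center (0, 0). The positive term is the y-term, so the transverse axis is vertical; a² = 36, b² = 64.
a = 6. Vertices at (h, k ± a).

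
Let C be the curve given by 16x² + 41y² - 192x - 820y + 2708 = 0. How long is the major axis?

16(x² - 12x) + 41(y² - 20y) = -2708
16(x - 6)² + 41(y - 10)² = -2708 + 576 + 4100 = 1968
Divide through by 1968 to get (x - 6)²/123 + (y - 10)²/48 = 1.
Ellipse, center (6, 10), major axis horizontal; a² = 123, b² = 48.
a² = 123 so a = √123; the major axis has length 2a = 2√123.

2√123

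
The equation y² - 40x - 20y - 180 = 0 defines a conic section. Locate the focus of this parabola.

(3, 10)

Only y is squared. Complete the square in y: (y - 10)² = 40(x + 7).
Vertex (-7, 10); 4p = 40 so p = 10. Opens right.
Focus is p units from the vertex along the axis: (h + p, k).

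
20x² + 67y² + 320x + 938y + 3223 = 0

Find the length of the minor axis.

4√5

Group the x- and y-terms: 20(x² + 16x) + 67(y² + 14y) = -3223
Complete the square: 20(x + 8)² + 67(y + 7)² = -3223 + 1280 + 3283 = 1340
Divide by 1340: (x + 8)²/67 + (y + 7)²/20 = 1
Ellipse, center (-8, -7), major axis horizontal; a² = 67, b² = 20.
b² = 20 so b = 2√5; the minor axis has length 2b = 4√5.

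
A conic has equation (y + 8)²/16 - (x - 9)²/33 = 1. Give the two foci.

(9, -15) and (9, -1)

Center (9, -8). The positive term is the y-term, so the transverse axis is vertical; a² = 16, b² = 33.
c² = a² + b² = 16 + 33 = 49, so c = 7.
Foci lie on the vertical axis through the center: (h, k ± c).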